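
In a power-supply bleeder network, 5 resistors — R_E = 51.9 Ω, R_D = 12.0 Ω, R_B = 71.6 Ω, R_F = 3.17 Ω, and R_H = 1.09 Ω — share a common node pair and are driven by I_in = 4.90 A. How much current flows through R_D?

Total conductance ΣG = 1/51.9 + 1/12.0 + 1/71.6 + 1/3.17 + 1/1.09 = 1.349 (units of 1/Ω).
Current divider: I(R_D) = I_in · G_k/ΣG = 4.90 × (0.08333/1.349) = 4.90 × 0.06175 = 0.3026 A.

I ≈ 0.303 A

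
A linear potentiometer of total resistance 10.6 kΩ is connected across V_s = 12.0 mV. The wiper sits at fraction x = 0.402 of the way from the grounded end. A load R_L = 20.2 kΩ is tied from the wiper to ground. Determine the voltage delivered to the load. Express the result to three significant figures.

Lower segment x·R_p = 4.261 kΩ; upper segment (1−x)·R_p = 6.339 kΩ.
(x·R_p) ‖ R_L = 3.519 kΩ.
Loaded-divider output: V_out = 12.0 × 0.3570 = 4.284 mV.
(Unloaded: V_out = x·V_s = 4.82 mV.)

V_out ≈ 4.28 mV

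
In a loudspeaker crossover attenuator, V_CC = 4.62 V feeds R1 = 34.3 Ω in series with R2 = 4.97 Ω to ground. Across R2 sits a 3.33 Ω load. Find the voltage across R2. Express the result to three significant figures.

R2 ‖ R_L = (4.97 × 3.33)/(4.97 + 3.33) = 1.994 Ω.
Then V_out = V_CC · R2'/(R1 + R2') = 4.62 × 1.994/36.29 = 0.2538 V.

V_out ≈ 0.254 V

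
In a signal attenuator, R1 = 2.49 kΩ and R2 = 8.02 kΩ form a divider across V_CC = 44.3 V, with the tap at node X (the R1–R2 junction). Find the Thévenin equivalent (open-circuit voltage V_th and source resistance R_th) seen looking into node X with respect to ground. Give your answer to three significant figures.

V_th ≈ 33.8 V, R_th ≈ 1.90 kΩ

V_th is the unloaded tap voltage: V_CC · R2/(R1+R2) = 44.3 × 0.7631 = 33.80 V.
With V_CC suppressed (replaced by a short), R_th = R1 ‖ R2 = (2.490 × 8.02)/(2.490 + 8.02) = 1.900 kΩ.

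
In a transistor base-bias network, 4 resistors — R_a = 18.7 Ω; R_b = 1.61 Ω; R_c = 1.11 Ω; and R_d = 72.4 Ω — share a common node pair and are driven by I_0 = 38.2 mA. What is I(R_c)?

ΣG = 1/18.7 + 1/1.61 + 1/1.11 + 1/72.4 = 1.589.
Current divider: I(R_c) = I_0 · G_k/ΣG = 38.2 × (0.9009/1.589) = 38.2 × 0.5669 = 21.65 mA.

I ≈ 21.7 mA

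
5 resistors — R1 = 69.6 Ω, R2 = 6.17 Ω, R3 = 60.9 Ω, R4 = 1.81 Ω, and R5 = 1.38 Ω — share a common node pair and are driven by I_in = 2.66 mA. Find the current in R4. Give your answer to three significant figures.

I ≈ 1.00 mA

Conductances: ΣG = 1/69.6 + 1/6.17 + 1/60.9 + 1/1.81 + 1/1.38 = 1.470 (1/Ω).
Current divider: I(R4) = I_in · G_k/ΣG = 2.66 × (0.5525/1.470) = 2.66 × 0.3758 = 0.9997 mA.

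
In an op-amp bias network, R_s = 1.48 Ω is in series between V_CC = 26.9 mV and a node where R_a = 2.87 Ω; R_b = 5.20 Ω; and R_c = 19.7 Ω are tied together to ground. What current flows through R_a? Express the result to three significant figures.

Parallel bank: R_p = 1/(1/2.87 + 1/5.20 + 1/19.7) = 1.691 Ω.
V_A = 26.9 × 1.691/3.171 = 14.34 mV.
Branch current I = V_A/R_a = 14.34/2.87 = 4.998 mA.

I ≈ 5.00 mA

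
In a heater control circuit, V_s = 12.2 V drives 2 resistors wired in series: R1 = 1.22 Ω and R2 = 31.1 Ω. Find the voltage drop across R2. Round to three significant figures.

Series total: ΣR = 1.22 + 31.1 = 32.32 Ω.
By the voltage-divider rule, V = 12.2 × 31.10/32.32 = 11.74 V.

V ≈ 11.7 V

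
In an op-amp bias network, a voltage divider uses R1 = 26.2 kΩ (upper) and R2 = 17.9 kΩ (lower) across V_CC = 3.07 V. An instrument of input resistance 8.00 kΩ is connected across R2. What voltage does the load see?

First combine the lower leg with the load: R2 ‖ R_L = 5.529 kΩ.
Then V_out = V_CC · R2'/(R1 + R2') = 3.07 × 5.529/31.73 = 0.5350 V.

V_out ≈ 0.535 V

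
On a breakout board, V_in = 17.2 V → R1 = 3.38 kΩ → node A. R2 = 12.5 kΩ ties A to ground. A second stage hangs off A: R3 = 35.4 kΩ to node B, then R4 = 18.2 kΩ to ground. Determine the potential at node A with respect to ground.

Looking into the second stage from A: R3 + R4 = 53.60 kΩ appears in parallel with R2.
R2 ‖ (R3+R4) = 10.14 kΩ.
First divider: V_A = V_in · 10.14/(3.38 + 10.14) = 12.90 V.

V_A ≈ 12.9 V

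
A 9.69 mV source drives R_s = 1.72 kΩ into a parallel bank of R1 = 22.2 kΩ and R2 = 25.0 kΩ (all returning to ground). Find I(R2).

I ≈ 0.338 µA

Combine the parallel branches: R_p = (1/22.2 + 1/25.0)⁻¹ = 11.76 kΩ.
Node voltage V_A = V_supply · R_p/(R_s + R_p) = 9.69 × 0.8724 = 8.453 mV.
I(R2) = V_A / R2 = 8.453/25.0 = 0.3381 µA.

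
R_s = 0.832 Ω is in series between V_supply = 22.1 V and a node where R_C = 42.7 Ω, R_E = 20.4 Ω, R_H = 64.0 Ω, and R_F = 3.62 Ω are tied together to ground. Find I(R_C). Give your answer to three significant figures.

I ≈ 0.397 A

Parallel bank: R_p = 1/(1/42.7 + 1/20.4 + 1/64.0 + 1/3.62) = 2.745 Ω.
Node voltage V_A = V_supply · R_p/(R_s + R_p) = 22.1 × 0.7674 = 16.96 V.
Branch current I = V_A/R_C = 16.96/42.7 = 0.3972 A.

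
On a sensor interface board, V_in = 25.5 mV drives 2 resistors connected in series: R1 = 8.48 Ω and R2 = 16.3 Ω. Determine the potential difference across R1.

Total series resistance ΣR = 8.48 + 16.3 = 24.78 Ω.
V = V_in · R/ΣR = 25.5 × 0.3422 = 8.726 mV.

V ≈ 8.73 mV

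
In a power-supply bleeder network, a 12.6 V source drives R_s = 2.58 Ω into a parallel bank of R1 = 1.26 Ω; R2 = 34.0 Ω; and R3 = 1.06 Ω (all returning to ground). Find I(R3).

I ≈ 2.14 A

Parallel bank: R_p = 1/(1/1.26 + 1/34.0 + 1/1.06) = 0.5661 Ω.
V_A by voltage divider: V_A = 12.6 × 0.5661/(2.58 + 0.5661) = 2.267 V.
I(R3) = V_A / R3 = 2.267/1.06 = 2.139 A.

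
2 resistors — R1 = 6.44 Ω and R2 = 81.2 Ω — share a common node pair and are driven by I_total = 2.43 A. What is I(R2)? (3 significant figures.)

For two parallel branches, I_k = I_total · (other R)/(sum of R).
I(R2) = 2.43 × 6.44/(6.44 + 81.2) = 2.43 × 0.07348 = 0.1786 A.

I ≈ 0.179 A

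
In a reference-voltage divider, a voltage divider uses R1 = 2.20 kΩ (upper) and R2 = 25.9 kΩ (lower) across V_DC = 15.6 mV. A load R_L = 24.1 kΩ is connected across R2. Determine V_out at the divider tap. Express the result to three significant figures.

First combine the lower leg with the load: R2 ‖ R_L = 12.48 kΩ.
Then V_out = V_DC · R2'/(R1 + R2') = 15.6 × 12.48/14.68 = 13.26 mV.

V_out ≈ 13.3 mV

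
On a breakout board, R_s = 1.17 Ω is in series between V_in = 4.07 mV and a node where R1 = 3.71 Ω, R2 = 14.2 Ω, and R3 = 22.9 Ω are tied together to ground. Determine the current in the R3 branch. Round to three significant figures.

Parallel bank: R_p = 1/(1/3.71 + 1/14.2 + 1/22.9) = 2.607 Ω.
V_A = 4.07 × 2.607/3.777 = 2.809 mV.
Branch current I = V_A/R3 = 2.809/22.9 = 0.1227 mA.

I ≈ 0.123 mA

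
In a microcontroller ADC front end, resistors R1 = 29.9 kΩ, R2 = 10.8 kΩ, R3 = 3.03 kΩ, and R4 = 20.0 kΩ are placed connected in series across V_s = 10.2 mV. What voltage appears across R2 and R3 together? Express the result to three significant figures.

Total series resistance ΣR = 29.9 + 10.8 + 3.03 + 20.0 = 63.73 kΩ.
R_{R2..R3} = 10.8 + 3.03 = 13.83 kΩ.
By the voltage-divider rule, V = 10.2 × 13.83/63.73 = 2.213 mV.

V ≈ 2.21 mV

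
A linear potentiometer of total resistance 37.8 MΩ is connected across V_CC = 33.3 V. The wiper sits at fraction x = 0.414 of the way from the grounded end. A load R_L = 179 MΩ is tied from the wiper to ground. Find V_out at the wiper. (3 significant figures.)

V_out ≈ 13.1 V

Lower segment x·R_p = 15.65 MΩ; upper segment (1−x)·R_p = 22.15 MΩ.
Lower segment in parallel with the load: 15.65 ‖ 179 = 14.39 MΩ.
Loaded-divider output: V_out = 33.3 × 0.3938 = 13.11 V.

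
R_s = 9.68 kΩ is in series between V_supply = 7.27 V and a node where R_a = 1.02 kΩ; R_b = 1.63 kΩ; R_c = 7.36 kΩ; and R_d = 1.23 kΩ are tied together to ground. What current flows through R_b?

I ≈ 0.174 mA

Parallel bank: R_p = 1/(1/1.02 + 1/1.63 + 1/7.36 + 1/1.23) = 0.3933 kΩ.
Node voltage V_A = V_supply · R_p/(R_s + R_p) = 7.27 × 0.03904 = 0.2838 V.
I(R_b) = V_A / R_b = 0.2838/1.63 = 0.1741 mA.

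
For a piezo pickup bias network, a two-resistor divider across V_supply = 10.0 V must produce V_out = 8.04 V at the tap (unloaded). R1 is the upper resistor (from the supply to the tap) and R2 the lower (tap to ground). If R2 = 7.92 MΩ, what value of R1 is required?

The divider ratio is R2/(R1+R2) = 8.04/10.0 = 0.8040.
R1 = R2·(1/k − 1) = 7.92 × 0.2438 = 1.931 MΩ.

R1 ≈ 1.93 MΩ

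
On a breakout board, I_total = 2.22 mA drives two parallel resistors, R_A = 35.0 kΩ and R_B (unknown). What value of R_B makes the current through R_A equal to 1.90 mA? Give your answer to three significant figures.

R_B ≈ 208 kΩ

The fraction through R_A equals R_B/(R_A+R_B).
1.90/2.22 = R_B/(R_A + R_B) → R_B = R_A · (0.8559)/(1 − 0.8559) = 35.0 × 5.937 = 207.8 kΩ.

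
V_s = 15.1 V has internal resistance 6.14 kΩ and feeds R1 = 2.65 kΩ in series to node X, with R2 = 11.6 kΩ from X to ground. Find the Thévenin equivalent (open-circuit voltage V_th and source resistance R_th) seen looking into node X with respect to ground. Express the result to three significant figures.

R1' = 6.14 + 2.65 = 8.790 kΩ (source resistance + R1).
Open-circuit (no load on X): V_th = V_s · R2/(R1' + R2) = 15.1 × 11.6/(8.790 + 11.6) = 8.590 V.
Looking into X with the source shorted: R_th = R1'·R2/(R1'+R2) = 8.790 × 11.6/20.39 = 5.001 kΩ.

V_th ≈ 8.59 V, R_th ≈ 5.00 kΩ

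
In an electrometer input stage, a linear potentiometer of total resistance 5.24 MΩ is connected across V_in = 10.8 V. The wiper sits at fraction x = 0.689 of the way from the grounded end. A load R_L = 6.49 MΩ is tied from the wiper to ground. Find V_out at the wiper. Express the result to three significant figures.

V_out ≈ 6.34 V

Split the track: R_lower = x·R_p = 3.610 MΩ, R_upper = (1−x)·R_p = 1.630 MΩ.
(x·R_p) ‖ R_L = 2.320 MΩ.
Then V_out = V_in · 2.320/(1.630 + 2.320) = 6.344 V.
(Unloaded: V_out = x·V_in = 7.44 V.)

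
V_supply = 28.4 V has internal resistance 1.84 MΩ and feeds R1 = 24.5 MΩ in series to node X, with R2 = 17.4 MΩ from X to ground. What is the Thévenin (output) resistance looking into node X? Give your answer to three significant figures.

R_th ≈ 10.5 MΩ

R1' = 1.84 + 24.5 = 26.34 MΩ (source resistance + R1).
Looking into X with the source shorted: R_th = R1'·R2/(R1'+R2) = 26.34 × 17.4/43.74 = 10.48 MΩ.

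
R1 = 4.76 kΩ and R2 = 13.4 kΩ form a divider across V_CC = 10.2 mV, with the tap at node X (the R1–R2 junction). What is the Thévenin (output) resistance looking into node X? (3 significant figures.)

R_th ≈ 3.51 kΩ

Looking into X with the source shorted: R_th = R1·R2/(R1+R2) = 4.760 × 13.4/18.16 = 3.512 kΩ.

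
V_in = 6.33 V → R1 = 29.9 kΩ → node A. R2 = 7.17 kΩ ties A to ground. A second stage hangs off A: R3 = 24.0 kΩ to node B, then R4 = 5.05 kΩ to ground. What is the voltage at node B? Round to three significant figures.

Looking into the second stage from A: R3 + R4 = 29.05 kΩ appears in parallel with R2.
R2 ‖ (R3+R4) = 5.751 kΩ.
V_A = 6.33 × 5.751/(29.9 + 5.751) = 1.021 V.
Then the unloaded second divider: V_B = V_A × R4/(R3+R4) = 1.021 × 0.1738 = 0.1775 V.

V_B ≈ 0.178 V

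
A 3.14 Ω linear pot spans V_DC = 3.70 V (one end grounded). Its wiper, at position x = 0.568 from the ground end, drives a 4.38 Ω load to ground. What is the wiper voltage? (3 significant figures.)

V_out ≈ 1.79 V

Split the track: R_lower = x·R_p = 1.784 Ω, R_upper = (1−x)·R_p = 1.356 Ω.
(x·R_p) ‖ R_L = 1.267 Ω.
V_out = 3.70 × 1.267/(1.356 + 1.267) = 1.787 V.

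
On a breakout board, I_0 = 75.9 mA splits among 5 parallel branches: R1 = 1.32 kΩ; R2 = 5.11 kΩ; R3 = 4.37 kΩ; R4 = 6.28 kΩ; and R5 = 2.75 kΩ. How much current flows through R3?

I ≈ 10.2 mA

ΣG = 1/1.32 + 1/5.11 + 1/4.37 + 1/6.28 + 1/2.75 = 1.705.
Current divider: I(R3) = I_0 · G_k/ΣG = 75.9 × (0.2288/1.705) = 75.9 × 0.1342 = 10.19 mA.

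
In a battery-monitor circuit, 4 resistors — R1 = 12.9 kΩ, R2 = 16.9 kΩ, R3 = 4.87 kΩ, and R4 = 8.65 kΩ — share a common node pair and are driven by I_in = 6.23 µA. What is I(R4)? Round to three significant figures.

I ≈ 1.57 µA

ΣG = 1/12.9 + 1/16.9 + 1/4.87 + 1/8.65 = 0.4576.
By the current-divider rule, I = I_in · G_k/ΣG = 6.23 × 0.2526 = 1.574 µA.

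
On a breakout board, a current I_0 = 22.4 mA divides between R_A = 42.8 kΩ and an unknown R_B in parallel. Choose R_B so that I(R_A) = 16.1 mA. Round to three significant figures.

R_B ≈ 109 kΩ

In a two-way split, I_A/I_0 = R_B/(R_A + R_B).
With f = 0.7188, R_B = R_A · f/(1−f) = 42.8 × 2.556 = 109.4 kΩ.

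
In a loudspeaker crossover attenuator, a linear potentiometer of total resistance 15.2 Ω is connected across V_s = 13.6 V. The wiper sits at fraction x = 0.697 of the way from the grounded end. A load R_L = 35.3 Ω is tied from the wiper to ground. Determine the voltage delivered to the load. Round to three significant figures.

The pot divides into 4.606 Ω above the wiper and 10.59 Ω below.
R_L loads the lower segment: effective lower R = 8.149 Ω.
Loaded-divider output: V_out = 13.6 × 0.6389 = 8.689 V.

V_out ≈ 8.69 V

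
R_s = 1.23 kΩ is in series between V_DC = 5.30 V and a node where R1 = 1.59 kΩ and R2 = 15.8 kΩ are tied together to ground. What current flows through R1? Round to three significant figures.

I ≈ 1.80 mA

Combine the parallel branches: R_p = (1/1.59 + 1/15.8)⁻¹ = 1.445 kΩ.
Node voltage V_A = V_DC · R_p/(R_s + R_p) = 5.30 × 0.5401 = 2.863 V.
Branch current I = V_A/R1 = 2.863/1.59 = 1.800 mA.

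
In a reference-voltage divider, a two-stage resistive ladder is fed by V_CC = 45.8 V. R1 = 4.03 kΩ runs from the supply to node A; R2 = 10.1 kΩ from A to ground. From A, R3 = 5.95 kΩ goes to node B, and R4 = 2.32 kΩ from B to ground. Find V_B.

Looking into the second stage from A: R3 + R4 = 8.270 kΩ appears in parallel with R2.
R2 ‖ (R3+R4) = 4.547 kΩ.
V_A = 45.8 × 4.547/(4.03 + 4.547) = 24.28 V.
V_B = V_A × 0.2805 = 6.811 V.

V_B ≈ 6.81 V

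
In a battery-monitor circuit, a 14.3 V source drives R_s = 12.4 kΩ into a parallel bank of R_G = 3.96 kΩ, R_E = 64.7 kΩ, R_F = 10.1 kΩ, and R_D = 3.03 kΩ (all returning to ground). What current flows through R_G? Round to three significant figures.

Combine the parallel branches: R_p = (1/3.96 + 1/64.7 + 1/10.1 + 1/3.03)⁻¹ = 1.435 kΩ.
V_A by voltage divider: V_A = 14.3 × 1.435/(12.4 + 1.435) = 1.483 V.
I(R_G) = V_A / R_G = 1.483/3.96 = 0.3745 mA.
(Check via current divider: I_total = 1.034 mA; share G_k/ΣG = 0.3623 → same result.)

I ≈ 0.374 mA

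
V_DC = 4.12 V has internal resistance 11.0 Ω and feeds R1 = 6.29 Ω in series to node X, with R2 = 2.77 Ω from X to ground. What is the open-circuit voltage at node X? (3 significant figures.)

V_th ≈ 0.569 V

R1' = 11.0 + 6.29 = 17.29 Ω (source resistance + R1).
V_th is the unloaded tap voltage: V_DC · R2/(R1'+R2) = 4.12 × 0.1381 = 0.5689 V.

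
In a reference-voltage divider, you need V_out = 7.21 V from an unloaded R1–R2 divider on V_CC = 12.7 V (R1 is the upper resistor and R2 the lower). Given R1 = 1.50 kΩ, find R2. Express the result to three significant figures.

Required fraction k = V_out/V_CC = 0.5677.
R2 = R1 · 0.5677/(1 − 0.5677) = 1.970 kΩ.

R2 ≈ 1.97 kΩ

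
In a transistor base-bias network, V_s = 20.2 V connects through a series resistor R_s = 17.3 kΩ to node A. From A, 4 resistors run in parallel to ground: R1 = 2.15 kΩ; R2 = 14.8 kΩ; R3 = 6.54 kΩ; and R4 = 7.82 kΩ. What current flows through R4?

I ≈ 0.171 mA

Parallel bank: R_p = 1/(1/2.15 + 1/14.8 + 1/6.54 + 1/7.82) = 1.229 kΩ.
Node voltage V_A = V_s · R_p/(R_s + R_p) = 20.2 × 0.06634 = 1.340 V.
Branch current I = V_A/R4 = 1.340/7.82 = 0.1714 mA.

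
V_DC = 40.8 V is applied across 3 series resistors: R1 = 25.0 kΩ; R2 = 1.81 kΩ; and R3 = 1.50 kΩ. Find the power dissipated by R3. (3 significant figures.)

ΣR = 28.31 kΩ → I = 40.8/28.31 = 1.441 mA.
P = I²R = 2.077 × 1.50 = 3.116 mW.

P ≈ 3.12 mW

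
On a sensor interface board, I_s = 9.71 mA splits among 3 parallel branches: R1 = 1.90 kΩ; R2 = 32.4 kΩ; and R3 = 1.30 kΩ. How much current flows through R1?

ΣG = 1/1.90 + 1/32.4 + 1/1.30 = 1.326.
By the current-divider rule, I = I_s · G_k/ΣG = 9.71 × 0.3968 = 3.853 mA.

I ≈ 3.85 mA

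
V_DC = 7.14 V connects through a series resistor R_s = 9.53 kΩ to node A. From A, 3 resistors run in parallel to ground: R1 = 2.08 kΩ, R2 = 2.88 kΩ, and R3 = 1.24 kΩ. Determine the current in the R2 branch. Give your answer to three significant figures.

I ≈ 0.150 mA

Equivalent of the parallel group: R_p = 0.6118 kΩ.
Node voltage V_A = V_DC · R_p/(R_s + R_p) = 7.14 × 0.06033 = 0.4307 V.
Branch current I = V_A/R2 = 0.4307/2.88 = 0.1496 mA.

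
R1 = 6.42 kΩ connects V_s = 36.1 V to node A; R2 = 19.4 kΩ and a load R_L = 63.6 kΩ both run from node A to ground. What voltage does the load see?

V_out ≈ 25.2 V

First combine the lower leg with the load: R2 ‖ R_L = 14.87 kΩ.
Then V_out = V_s · R2'/(R1 + R2') = 36.1 × 14.87/21.29 = 25.21 V.
(Unloaded it would be 27.1 V; the load pulls it down.)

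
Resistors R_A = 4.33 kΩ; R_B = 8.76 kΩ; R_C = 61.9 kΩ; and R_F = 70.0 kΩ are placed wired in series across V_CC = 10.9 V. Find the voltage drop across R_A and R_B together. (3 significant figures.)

ΣR = 4.33 + 8.76 + 61.9 + 70.0 = 145.0 kΩ.
R_{R_A..R_B} = 4.33 + 8.76 = 13.09 kΩ.
V = V_CC · R/ΣR = 10.9 × 0.09028 = 0.9841 V.

V ≈ 0.984 V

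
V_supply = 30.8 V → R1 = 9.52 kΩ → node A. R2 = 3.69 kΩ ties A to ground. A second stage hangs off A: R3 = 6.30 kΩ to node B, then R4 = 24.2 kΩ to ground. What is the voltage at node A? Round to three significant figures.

V_A ≈ 7.91 V

The second stage (R3 + R4 = 30.50 kΩ) loads node A in parallel with R2.
Effective lower resistance at A: R2 ‖ 30.50 = 3.292 kΩ.
V_A = 30.8 × 3.292/(9.52 + 3.292) = 7.914 V.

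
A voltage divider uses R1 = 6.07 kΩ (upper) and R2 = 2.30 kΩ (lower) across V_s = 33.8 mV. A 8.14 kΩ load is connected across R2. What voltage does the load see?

First combine the lower leg with the load: R2 ‖ R_L = 1.793 kΩ.
Now apply the divider: V_out = 33.8 × 0.2281 = 7.708 mV.
(Unloaded it would be 9.29 mV; the load pulls it down.)

V_out ≈ 7.71 mV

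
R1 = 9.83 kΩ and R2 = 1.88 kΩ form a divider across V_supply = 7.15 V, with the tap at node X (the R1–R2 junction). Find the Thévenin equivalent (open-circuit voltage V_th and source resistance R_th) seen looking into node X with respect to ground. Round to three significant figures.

V_th is the unloaded tap voltage: V_supply · R2/(R1+R2) = 7.15 × 0.1605 = 1.148 V.
With V_supply suppressed (replaced by a short), R_th = R1 ‖ R2 = (9.830 × 1.88)/(9.830 + 1.88) = 1.578 kΩ.

V_th ≈ 1.15 V, R_th ≈ 1.58 kΩ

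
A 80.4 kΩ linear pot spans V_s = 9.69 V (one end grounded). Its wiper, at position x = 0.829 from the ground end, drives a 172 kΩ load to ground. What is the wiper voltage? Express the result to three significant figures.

Split the track: R_lower = x·R_p = 66.65 kΩ, R_upper = (1−x)·R_p = 13.75 kΩ.
R_L loads the lower segment: effective lower R = 48.04 kΩ.
V_out = 9.69 × 48.04/(13.75 + 48.04) = 7.534 V.

V_out ≈ 7.53 V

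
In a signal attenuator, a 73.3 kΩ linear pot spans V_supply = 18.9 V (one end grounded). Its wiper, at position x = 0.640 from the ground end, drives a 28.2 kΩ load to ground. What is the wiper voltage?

V_out ≈ 7.57 V

Split the track: R_lower = x·R_p = 46.91 kΩ, R_upper = (1−x)·R_p = 26.39 kΩ.
R_L loads the lower segment: effective lower R = 17.61 kΩ.
Then V_out = V_supply · 17.61/(26.39 + 17.61) = 7.565 V.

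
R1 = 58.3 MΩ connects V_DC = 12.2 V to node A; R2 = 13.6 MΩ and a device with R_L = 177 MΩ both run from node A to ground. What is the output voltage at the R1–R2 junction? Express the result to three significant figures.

The load sits in parallel with R2, giving an effective lower resistance R2' = R2·R_L/(R2+R_L) = 12.63 MΩ.
Voltage divider with the loaded lower leg: V_out = 12.2 × 12.63/(58.3 + 12.63) = 12.2 × 0.1781 = 2.172 V.
(Unloaded it would be 2.31 V; the load pulls it down.)

V_out ≈ 2.17 V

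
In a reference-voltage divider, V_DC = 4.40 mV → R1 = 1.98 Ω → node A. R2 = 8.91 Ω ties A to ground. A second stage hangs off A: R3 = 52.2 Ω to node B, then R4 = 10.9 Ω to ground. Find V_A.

Looking into the second stage from A: R3 + R4 = 63.10 Ω appears in parallel with R2.
Effective lower resistance at A: R2 ‖ 63.10 = 7.808 Ω.
First divider: V_A = V_DC · 7.808/(1.98 + 7.808) = 3.510 mV.

V_A ≈ 3.51 mV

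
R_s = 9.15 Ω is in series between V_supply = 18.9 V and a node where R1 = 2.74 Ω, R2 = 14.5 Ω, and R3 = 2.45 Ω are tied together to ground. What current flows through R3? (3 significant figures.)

I ≈ 0.886 A

Equivalent of the parallel group: R_p = 1.188 Ω.
V_A by voltage divider: V_A = 18.9 × 1.188/(9.15 + 1.188) = 2.171 V.
Branch current I = V_A/R3 = 2.171/2.45 = 0.8862 A.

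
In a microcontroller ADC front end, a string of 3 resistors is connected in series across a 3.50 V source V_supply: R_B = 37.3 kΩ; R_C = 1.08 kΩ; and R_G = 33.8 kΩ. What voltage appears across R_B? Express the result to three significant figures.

Series total: ΣR = 37.3 + 1.08 + 33.8 = 72.18 kΩ.
By the voltage-divider rule, V = 3.50 × 37.30/72.18 = 1.809 V.

V ≈ 1.81 V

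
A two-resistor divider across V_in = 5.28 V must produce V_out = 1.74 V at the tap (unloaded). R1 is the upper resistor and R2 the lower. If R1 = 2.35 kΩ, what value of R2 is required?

V_out/V_in = R2/(R1+R2) = 0.3295.
R2 = R1 · 0.3295/(1 − 0.3295) = 1.155 kΩ.

R2 ≈ 1.16 kΩ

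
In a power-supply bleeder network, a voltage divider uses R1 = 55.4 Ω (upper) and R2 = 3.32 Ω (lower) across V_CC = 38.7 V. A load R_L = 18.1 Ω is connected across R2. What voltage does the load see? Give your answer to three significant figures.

V_out ≈ 1.87 V

First combine the lower leg with the load: R2 ‖ R_L = 2.805 Ω.
Now apply the divider: V_out = 38.7 × 0.04820 = 1.865 V.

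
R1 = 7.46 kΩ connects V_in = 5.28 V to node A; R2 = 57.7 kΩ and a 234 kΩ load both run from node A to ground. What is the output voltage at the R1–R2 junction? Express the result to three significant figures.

The load sits in parallel with R2, giving an effective lower resistance R2' = R2·R_L/(R2+R_L) = 46.29 kΩ.
Now apply the divider: V_out = 5.28 × 0.8612 = 4.547 V.
(Unloaded it would be 4.68 V; the load pulls it down.)

V_out ≈ 4.55 V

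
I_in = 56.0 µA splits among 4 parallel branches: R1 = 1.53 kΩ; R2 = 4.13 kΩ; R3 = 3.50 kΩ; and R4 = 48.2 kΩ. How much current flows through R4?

ΣG = 1/1.53 + 1/4.13 + 1/3.50 + 1/48.2 = 1.202.
By the current-divider rule, I = I_in · G_k/ΣG = 56.0 × 0.01726 = 0.9664 µA.

I ≈ 0.966 µA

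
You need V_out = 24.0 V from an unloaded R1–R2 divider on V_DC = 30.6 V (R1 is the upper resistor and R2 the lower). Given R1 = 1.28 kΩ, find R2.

Required fraction k = V_out/V_DC = 0.7843.
Rearranging, R2 = R1·k/(1−k) = 1.28 × 3.636 = 4.655 kΩ.

R2 ≈ 4.65 kΩ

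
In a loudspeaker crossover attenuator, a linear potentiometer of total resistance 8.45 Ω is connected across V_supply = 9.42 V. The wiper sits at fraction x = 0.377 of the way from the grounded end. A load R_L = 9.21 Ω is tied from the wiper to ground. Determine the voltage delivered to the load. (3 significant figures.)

V_out ≈ 2.92 V

Split the track: R_lower = x·R_p = 3.186 Ω, R_upper = (1−x)·R_p = 5.264 Ω.
Lower segment in parallel with the load: 3.186 ‖ 9.21 = 2.367 Ω.
V_out = 9.42 × 2.367/(5.264 + 2.367) = 2.922 V.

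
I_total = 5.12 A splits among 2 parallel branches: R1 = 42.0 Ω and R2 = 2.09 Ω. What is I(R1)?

With just two branches, the current splits inversely with resistance.
So I = 5.12 × 2.09/44.09 = 0.2427 A.

I ≈ 0.243 A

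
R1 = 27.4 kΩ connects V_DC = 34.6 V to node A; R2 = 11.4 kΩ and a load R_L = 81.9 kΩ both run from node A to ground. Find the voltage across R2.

R2 ‖ R_L = (11.4 × 81.9)/(11.4 + 81.9) = 10.01 kΩ.
Then V_out = V_DC · R2'/(R1 + R2') = 34.6 × 10.01/37.41 = 9.256 V.

V_out ≈ 9.26 V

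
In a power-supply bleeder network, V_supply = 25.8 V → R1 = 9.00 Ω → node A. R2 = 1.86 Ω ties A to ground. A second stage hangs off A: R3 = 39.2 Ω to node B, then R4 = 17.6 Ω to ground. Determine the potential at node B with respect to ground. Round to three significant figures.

The second stage (R3 + R4 = 56.80 Ω) loads node A in parallel with R2.
R2 ‖ (R3+R4) = 1.801 Ω.
First divider: V_A = V_supply · 1.801/(9.00 + 1.801) = 4.302 V.
Stage 2 is unloaded, so V_B = V_A · R4/(R3+R4) = 4.302 × 17.6/56.80 = 1.333 V.

V_B ≈ 1.33 V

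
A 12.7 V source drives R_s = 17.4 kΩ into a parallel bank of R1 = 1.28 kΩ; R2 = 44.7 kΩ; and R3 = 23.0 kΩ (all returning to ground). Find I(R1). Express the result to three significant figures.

Combine the parallel branches: R_p = (1/1.28 + 1/44.7 + 1/23.0)⁻¹ = 1.180 kΩ.
V_A = 12.7 × 1.180/18.58 = 0.8069 V.
I(R1) = V_A / R1 = 0.8069/1.28 = 0.6304 mA.
(Check via current divider: I_total = 0.6835 mA; share G_k/ΣG = 0.9223 → same result.)

I ≈ 0.630 mA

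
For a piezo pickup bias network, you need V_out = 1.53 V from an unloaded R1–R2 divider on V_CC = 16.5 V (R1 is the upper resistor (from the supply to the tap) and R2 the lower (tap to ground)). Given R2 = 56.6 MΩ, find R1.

R1 ≈ 554 MΩ

The divider ratio is R2/(R1+R2) = 1.53/16.5 = 0.09273.
So R1 = R2 · (V_CC/V_out − 1) = 56.6 × (16.5/1.53 − 1) = 56.6 × 9.784 = 553.8 MΩ.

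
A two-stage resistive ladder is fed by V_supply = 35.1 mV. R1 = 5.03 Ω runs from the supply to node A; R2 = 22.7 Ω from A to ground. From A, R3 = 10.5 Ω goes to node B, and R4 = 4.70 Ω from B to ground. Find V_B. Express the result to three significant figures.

Node A sees R2 in parallel with the series input of stage 2, R3 + R4 = 15.20 Ω.
R2 ‖ (R3+R4) = 9.104 Ω.
First divider: V_A = V_supply · 9.104/(5.03 + 9.104) = 22.61 mV.
Stage 2 is unloaded, so V_B = V_A · R4/(R3+R4) = 22.61 × 4.70/15.20 = 6.991 mV.

V_B ≈ 6.99 mV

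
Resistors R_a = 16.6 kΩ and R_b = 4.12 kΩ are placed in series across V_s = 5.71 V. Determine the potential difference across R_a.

V ≈ 4.57 V

Series total: ΣR = 16.6 + 4.12 = 20.72 kΩ.
Voltage divider: V = V_s · (16.60 / 20.72) = 5.71 × 0.8012 = 4.575 V.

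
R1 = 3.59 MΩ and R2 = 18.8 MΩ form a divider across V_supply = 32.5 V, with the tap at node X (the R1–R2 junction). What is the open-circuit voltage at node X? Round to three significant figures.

V_th ≈ 27.3 V

With X open, the divider is unloaded: V_th = 32.5 × 18.8/22.39 = 27.29 V.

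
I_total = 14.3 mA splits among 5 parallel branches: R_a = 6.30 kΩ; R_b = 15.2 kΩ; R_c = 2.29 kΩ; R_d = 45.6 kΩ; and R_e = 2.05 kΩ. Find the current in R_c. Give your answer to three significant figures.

I ≈ 5.33 mA

ΣG = 1/6.30 + 1/15.2 + 1/2.29 + 1/45.6 + 1/2.05 = 1.171.
R_c takes the fraction G_k/ΣG = 0.4367/1.171 = 0.3729, so I = 14.3 × 0.3729 = 5.333 mA.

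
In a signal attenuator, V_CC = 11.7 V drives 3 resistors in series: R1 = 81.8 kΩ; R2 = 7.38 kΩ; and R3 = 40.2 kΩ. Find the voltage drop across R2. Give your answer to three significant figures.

V ≈ 0.667 V

Total series resistance ΣR = 81.8 + 7.38 + 40.2 = 129.4 kΩ.
Voltage divider: V = V_CC · (7.380 / 129.4) = 11.7 × 0.05704 = 0.6674 V.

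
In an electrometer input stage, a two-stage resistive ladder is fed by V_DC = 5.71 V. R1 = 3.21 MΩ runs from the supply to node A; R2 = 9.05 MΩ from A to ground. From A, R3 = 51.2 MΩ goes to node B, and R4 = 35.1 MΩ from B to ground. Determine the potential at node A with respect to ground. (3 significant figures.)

Looking into the second stage from A: R3 + R4 = 86.30 MΩ appears in parallel with R2.
R2 ‖ (R3+R4) = 8.191 MΩ.
V_A = 5.71 × 8.191/(3.21 + 8.191) = 4.102 V.

V_A ≈ 4.10 V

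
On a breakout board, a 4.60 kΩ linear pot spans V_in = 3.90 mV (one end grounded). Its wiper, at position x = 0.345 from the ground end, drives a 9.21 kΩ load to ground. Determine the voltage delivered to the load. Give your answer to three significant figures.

Lower segment x·R_p = 1.587 kΩ; upper segment (1−x)·R_p = 3.013 kΩ.
Lower segment in parallel with the load: 1.587 ‖ 9.21 = 1.354 kΩ.
Loaded-divider output: V_out = 3.90 × 0.3100 = 1.209 mV.

V_out ≈ 1.21 mV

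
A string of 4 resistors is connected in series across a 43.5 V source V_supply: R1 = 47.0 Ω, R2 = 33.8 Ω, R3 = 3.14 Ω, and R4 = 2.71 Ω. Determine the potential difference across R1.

V ≈ 23.6 V

Series total: ΣR = 47.0 + 33.8 + 3.14 + 2.71 = 86.65 Ω.
V = V_supply · R/ΣR = 43.5 × 0.5424 = 23.59 V.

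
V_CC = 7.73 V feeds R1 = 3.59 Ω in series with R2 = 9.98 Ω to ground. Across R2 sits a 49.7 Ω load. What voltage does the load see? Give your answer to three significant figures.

V_out ≈ 5.40 V

R2 ‖ R_L = (9.98 × 49.7)/(9.98 + 49.7) = 8.311 Ω.
Now apply the divider: V_out = 7.73 × 0.6983 = 5.398 V.
(Unloaded it would be 5.68 V; the load pulls it down.)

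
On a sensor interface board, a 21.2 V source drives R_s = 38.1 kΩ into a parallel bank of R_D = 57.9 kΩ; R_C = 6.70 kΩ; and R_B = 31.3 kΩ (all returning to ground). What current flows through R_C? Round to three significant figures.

Combine the parallel branches: R_p = (1/57.9 + 1/6.70 + 1/31.3)⁻¹ = 5.038 kΩ.
V_A = 21.2 × 5.038/43.14 = 2.476 V.
Branch current I = V_A/R_C = 2.476/6.70 = 0.3696 mA.
(Equivalently: I_total = 0.4914 mA, then current-divider fraction G_k/ΣG = 0.7520.)

I ≈ 0.370 mA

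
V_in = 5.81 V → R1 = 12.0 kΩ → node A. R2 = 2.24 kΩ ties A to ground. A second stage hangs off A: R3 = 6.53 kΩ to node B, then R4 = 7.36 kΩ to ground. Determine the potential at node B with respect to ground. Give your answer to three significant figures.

The second stage (R3 + R4 = 13.89 kΩ) loads node A in parallel with R2.
R2 ‖ (R3+R4) = 1.929 kΩ.
So V_A = 5.81 × 0.1385 = 0.8046 V.
Stage 2 is unloaded, so V_B = V_A · R4/(R3+R4) = 0.8046 × 7.36/13.89 = 0.4263 V.

V_B ≈ 0.426 V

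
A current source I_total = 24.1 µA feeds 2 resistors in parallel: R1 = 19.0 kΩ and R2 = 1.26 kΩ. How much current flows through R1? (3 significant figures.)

With just two branches, the current splits inversely with resistance.
I(R1) = 24.1 × 1.26/(19.0 + 1.26) = 24.1 × 0.06219 = 1.499 µA.

I ≈ 1.50 µA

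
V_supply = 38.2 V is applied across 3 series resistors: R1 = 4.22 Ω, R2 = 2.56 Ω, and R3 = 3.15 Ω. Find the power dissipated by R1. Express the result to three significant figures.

P ≈ 62.5 W

The common current is I = 38.2/9.930 = 3.847 A.
P(R1) = I²·R1 = (3.847)² × 4.22 = 62.45 W.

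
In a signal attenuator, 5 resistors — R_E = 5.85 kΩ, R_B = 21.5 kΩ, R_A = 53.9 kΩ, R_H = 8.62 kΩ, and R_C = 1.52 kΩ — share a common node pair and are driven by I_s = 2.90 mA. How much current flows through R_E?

Total conductance ΣG = 1/5.85 + 1/21.5 + 1/53.9 + 1/8.62 + 1/1.52 = 1.010 (units of 1/kΩ).
Current divider: I(R_E) = I_s · G_k/ΣG = 2.90 × (0.1709/1.010) = 2.90 × 0.1693 = 0.4909 mA.

I ≈ 0.491 mA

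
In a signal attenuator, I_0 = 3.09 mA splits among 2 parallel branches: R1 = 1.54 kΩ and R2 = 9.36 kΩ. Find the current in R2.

For two parallel branches, I_k = I_0 · (other R)/(sum of R).
So I = 3.09 × 1.54/10.90 = 0.4366 mA.

I ≈ 0.437 mA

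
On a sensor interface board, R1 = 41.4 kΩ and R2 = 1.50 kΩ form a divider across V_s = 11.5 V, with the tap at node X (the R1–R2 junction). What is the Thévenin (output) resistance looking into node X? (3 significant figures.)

Zeroing V_s shorts the top of R1 to ground, so R_th = R1 ‖ R2 = 1.448 kΩ.

R_th ≈ 1.45 kΩ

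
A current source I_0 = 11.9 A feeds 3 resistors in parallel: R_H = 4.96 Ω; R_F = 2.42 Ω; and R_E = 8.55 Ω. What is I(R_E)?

Total conductance ΣG = 1/4.96 + 1/2.42 + 1/8.55 = 0.7318 (units of 1/Ω).
Current divider: I(R_E) = I_0 · G_k/ΣG = 11.9 × (0.1170/0.7318) = 11.9 × 0.1598 = 1.902 A.

I ≈ 1.90 A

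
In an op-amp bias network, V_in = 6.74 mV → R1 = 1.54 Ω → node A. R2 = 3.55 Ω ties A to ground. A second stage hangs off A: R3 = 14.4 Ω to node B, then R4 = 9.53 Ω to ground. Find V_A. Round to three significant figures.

The second stage (R3 + R4 = 23.93 Ω) loads node A in parallel with R2.
Effective lower resistance at A: R2 ‖ 23.93 = 3.091 Ω.
First divider: V_A = V_in · 3.091/(1.54 + 3.091) = 4.499 mV.

V_A ≈ 4.50 mV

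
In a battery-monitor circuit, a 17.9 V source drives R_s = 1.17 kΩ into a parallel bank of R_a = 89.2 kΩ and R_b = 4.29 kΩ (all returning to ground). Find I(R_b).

I ≈ 3.24 mA

Combine the parallel branches: R_p = (1/89.2 + 1/4.29)⁻¹ = 4.093 kΩ.
V_A = 17.9 × 4.093/5.263 = 13.92 V.
I(R_b) = V_A / R_b = 13.92/4.29 = 3.245 mA.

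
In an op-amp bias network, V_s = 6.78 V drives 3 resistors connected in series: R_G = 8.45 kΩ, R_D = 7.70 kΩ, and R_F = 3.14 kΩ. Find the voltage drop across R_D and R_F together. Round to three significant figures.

ΣR = 8.45 + 7.70 + 3.14 = 19.29 kΩ.
R_{R_D..R_F} = 7.70 + 3.14 = 10.84 kΩ.
V = V_s · R/ΣR = 6.78 × 0.5619 = 3.810 V.

V ≈ 3.81 V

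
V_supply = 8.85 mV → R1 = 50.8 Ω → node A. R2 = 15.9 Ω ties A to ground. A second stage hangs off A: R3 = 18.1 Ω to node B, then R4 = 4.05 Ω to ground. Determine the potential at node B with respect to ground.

The second stage (R3 + R4 = 22.15 Ω) loads node A in parallel with R2.
Effective lower resistance at A: R2 ‖ 22.15 = 9.256 Ω.
First divider: V_A = V_supply · 9.256/(50.8 + 9.256) = 1.364 mV.
Stage 2 is unloaded, so V_B = V_A · R4/(R3+R4) = 1.364 × 4.05/22.15 = 0.2494 mV.

V_B ≈ 0.249 mV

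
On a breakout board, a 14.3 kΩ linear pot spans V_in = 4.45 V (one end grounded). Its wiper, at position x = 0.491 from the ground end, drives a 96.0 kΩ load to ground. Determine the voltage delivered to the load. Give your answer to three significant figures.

Lower segment x·R_p = 7.021 kΩ; upper segment (1−x)·R_p = 7.279 kΩ.
R_L loads the lower segment: effective lower R = 6.543 kΩ.
Loaded-divider output: V_out = 4.45 × 0.4734 = 2.107 V.

V_out ≈ 2.11 V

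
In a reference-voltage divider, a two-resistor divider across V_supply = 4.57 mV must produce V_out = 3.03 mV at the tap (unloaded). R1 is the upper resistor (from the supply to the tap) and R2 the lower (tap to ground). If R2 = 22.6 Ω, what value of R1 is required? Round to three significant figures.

Required fraction k = V_out/V_supply = 0.6630.
Rearranging, R1 = R2·(1−k)/k = 22.6 × 0.5083 = 11.49 Ω.

R1 ≈ 11.5 Ω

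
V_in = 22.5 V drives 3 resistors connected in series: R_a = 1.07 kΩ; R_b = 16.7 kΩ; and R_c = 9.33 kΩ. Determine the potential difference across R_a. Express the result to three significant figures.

Series total: ΣR = 1.07 + 16.7 + 9.33 = 27.10 kΩ.
Voltage divider: V = V_in · (1.070 / 27.10) = 22.5 × 0.03948 = 0.8884 V.

V ≈ 0.888 V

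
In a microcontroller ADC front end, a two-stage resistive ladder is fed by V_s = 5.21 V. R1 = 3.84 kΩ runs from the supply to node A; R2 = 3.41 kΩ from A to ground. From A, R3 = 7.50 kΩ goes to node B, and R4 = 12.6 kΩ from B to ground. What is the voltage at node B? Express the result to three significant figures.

The second stage (R3 + R4 = 20.10 kΩ) loads node A in parallel with R2.
R2 ‖ (R3+R4) = 2.915 kΩ.
V_A = 5.21 × 2.915/(3.84 + 2.915) = 2.248 V.
Stage 2 is unloaded, so V_B = V_A · R4/(R3+R4) = 2.248 × 12.6/20.10 = 1.409 V.

V_B ≈ 1.41 V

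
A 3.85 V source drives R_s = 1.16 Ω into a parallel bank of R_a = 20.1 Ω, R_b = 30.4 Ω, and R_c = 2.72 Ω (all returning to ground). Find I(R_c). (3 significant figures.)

Equivalent of the parallel group: R_p = 2.221 Ω.
V_A = 3.85 × 2.221/3.381 = 2.529 V.
I(R_c) = V_A / R_c = 2.529/2.72 = 0.9298 A.

I ≈ 0.930 A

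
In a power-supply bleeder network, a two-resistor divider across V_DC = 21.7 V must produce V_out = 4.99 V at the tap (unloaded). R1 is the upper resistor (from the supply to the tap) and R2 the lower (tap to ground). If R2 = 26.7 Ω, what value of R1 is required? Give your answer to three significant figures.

The divider ratio is R2/(R1+R2) = 4.99/21.7 = 0.2300.
Rearranging, R1 = R2·(1−k)/k = 26.7 × 3.349 = 89.41 Ω.

R1 ≈ 89.4 Ω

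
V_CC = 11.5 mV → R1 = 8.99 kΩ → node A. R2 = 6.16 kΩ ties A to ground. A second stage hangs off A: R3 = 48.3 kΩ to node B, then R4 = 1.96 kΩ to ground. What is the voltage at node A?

Node A sees R2 in parallel with the series input of stage 2, R3 + R4 = 50.26 kΩ.
R2 ‖ (R3+R4) = 5.487 kΩ.
So V_A = 11.5 × 0.3790 = 4.359 mV.

V_A ≈ 4.36 mV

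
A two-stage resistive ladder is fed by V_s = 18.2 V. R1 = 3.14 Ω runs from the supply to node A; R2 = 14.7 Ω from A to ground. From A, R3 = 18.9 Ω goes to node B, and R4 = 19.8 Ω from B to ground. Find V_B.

Node A sees R2 in parallel with the series input of stage 2, R3 + R4 = 38.70 Ω.
R2 ‖ (R3+R4) = 10.65 Ω.
So V_A = 18.2 × 0.7724 = 14.06 V.
V_B = V_A × 0.5116 = 7.192 V.

V_B ≈ 7.19 V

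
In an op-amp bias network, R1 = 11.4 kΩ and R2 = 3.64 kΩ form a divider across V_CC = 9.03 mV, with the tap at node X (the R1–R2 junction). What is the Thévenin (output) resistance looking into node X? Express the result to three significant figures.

Looking into X with the source shorted: R_th = R1·R2/(R1+R2) = 11.40 × 3.64/15.04 = 2.759 kΩ.

R_th ≈ 2.76 kΩ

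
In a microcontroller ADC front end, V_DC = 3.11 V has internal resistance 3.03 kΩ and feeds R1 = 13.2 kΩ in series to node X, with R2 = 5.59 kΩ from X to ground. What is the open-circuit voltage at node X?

R1' = 3.03 + 13.2 = 16.23 kΩ (source resistance + R1).
V_th is the unloaded tap voltage: V_DC · R2/(R1'+R2) = 3.11 × 0.2562 = 0.7967 V.

V_th ≈ 0.797 V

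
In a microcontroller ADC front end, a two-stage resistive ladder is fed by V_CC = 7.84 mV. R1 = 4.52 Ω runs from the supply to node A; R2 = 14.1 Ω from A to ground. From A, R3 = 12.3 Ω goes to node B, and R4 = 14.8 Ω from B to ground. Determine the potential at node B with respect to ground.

V_B ≈ 2.88 mV

Looking into the second stage from A: R3 + R4 = 27.10 Ω appears in parallel with R2.
Effective lower resistance at A: R2 ‖ 27.10 = 9.275 Ω.
So V_A = 7.84 × 0.6723 = 5.271 mV.
Stage 2 is unloaded, so V_B = V_A · R4/(R3+R4) = 5.271 × 14.8/27.10 = 2.879 mV.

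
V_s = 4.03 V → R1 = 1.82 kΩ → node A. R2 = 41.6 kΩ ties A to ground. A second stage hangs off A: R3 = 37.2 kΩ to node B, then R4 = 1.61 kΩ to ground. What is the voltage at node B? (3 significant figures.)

Looking into the second stage from A: R3 + R4 = 38.81 kΩ appears in parallel with R2.
Effective lower resistance at A: R2 ‖ 38.81 = 20.08 kΩ.
So V_A = 4.03 × 0.9169 = 3.695 V.
Then the unloaded second divider: V_B = V_A × R4/(R3+R4) = 3.695 × 0.04148 = 0.1533 V.

V_B ≈ 0.153 V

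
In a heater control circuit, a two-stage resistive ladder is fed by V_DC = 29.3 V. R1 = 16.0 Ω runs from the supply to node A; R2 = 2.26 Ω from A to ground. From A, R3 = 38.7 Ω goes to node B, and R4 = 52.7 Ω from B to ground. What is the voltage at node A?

Looking into the second stage from A: R3 + R4 = 91.40 Ω appears in parallel with R2.
R2 ‖ (R3+R4) = 2.205 Ω.
First divider: V_A = V_DC · 2.205/(16.0 + 2.205) = 3.549 V.

V_A ≈ 3.55 V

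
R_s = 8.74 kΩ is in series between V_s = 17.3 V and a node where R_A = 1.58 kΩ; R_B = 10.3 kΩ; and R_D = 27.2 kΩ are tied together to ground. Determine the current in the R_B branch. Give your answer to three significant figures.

Combine the parallel branches: R_p = (1/1.58 + 1/10.3 + 1/27.2)⁻¹ = 1.304 kΩ.
V_A by voltage divider: V_A = 17.3 × 1.304/(8.74 + 1.304) = 2.246 V.
Branch current I = V_A/R_B = 2.246/10.3 = 0.2181 mA.

I ≈ 0.218 mA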